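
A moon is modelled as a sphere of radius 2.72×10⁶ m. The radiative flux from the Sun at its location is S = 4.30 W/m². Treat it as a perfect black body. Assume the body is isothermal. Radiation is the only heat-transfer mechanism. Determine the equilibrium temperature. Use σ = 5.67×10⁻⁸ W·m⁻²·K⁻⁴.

At equilibrium, absorbed power = emitted power.
Absorbing cross-section = πr² = 2.324×10¹³ m²; emitting surface = 4πr² = 9.297×10¹³ m² (ratio 4).
S·A_cross = εσ·A_surf·T⁴  ⇒  T⁴ = S/(4σ).
T⁴ = 1.00·4.30/(4·5.67×10⁻⁸) = 1.896×10⁷ K⁴.
T = (1.896×10⁷)^(1/4).

T ≈ 66.0 K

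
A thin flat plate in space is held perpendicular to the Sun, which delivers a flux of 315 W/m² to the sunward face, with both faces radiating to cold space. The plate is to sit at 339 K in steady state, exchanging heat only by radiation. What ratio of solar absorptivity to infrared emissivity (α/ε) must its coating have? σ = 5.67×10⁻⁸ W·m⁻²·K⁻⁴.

Balance: αS·A = εσ·2A·T⁴ ⇒ α/ε = 2σT⁴/S.
α/ε = 2·5.67×10⁻⁸·(339)⁴/315 = 2·5.67×10⁻⁸·1.321×10¹⁰/315.

α/ε ≈ 4.75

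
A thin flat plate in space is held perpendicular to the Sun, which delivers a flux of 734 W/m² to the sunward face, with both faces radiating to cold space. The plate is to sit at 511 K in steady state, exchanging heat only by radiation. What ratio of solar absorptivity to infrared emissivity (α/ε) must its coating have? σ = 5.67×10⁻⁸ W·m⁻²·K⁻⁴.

Balance: αS·A = εσ·2A·T⁴ ⇒ α/ε = 2σT⁴/S.
α/ε = 2·5.67×10⁻⁸·(511)⁴/734 = 2·5.67×10⁻⁸·6.818×10¹⁰/734.

α/ε ≈ 10.5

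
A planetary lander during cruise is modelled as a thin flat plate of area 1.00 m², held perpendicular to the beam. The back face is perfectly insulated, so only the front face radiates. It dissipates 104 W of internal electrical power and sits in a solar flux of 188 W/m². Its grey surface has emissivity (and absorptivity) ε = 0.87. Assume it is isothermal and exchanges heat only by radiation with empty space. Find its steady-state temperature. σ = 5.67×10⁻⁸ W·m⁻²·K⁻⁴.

T ≈ 271 K

At steady state, absorbed solar power + internal power = radiated power.
Absorbed: α·S·A_cross = 0.87·188·1.000 = 163.6 W (cross-section A).
Total input = 163.6 + 104 = 267.6 W.
Radiated: εσ·A_surf·T⁴ with A_surf = A = 1.000 m².
T⁴ = 267.6/(0.87·5.67×10⁻⁸·1.000) = 5.424×10⁹ K⁴.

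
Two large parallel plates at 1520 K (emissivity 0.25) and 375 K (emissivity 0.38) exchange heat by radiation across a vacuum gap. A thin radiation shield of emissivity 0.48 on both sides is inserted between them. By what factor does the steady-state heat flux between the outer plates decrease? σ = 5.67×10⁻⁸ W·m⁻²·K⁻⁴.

Without shield: q₀ = σΔ(T⁴)/(1/ε₁+1/ε₂−1) with denominator 5.632.
With shield the two gaps are in series; the resistances add: (1/ε₁+1/ε_s−1)+(1/ε_s+1/ε₂−1) = 5.083+3.715 = 8.798.
Heat-flux ratio q₀/q = 8.798/5.632.

factor ≈ 1.56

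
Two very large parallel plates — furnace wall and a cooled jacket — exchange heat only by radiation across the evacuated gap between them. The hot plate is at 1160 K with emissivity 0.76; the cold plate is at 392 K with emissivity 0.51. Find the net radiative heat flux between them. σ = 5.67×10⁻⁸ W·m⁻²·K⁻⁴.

For two infinite grey parallel plates, q = σ(T₁⁴ − T₂⁴)/(1/ε₁ + 1/ε₂ − 1).
T₁⁴ − T₂⁴ = 1.811×10¹² − 2.361×10¹⁰ = 1.787×10¹² K⁴.
1/ε₁ + 1/ε₂ − 1 = 1.316 + 1.961 − 1 = 2.277.
q = 5.67×10⁻⁸ × 1.787×10¹² / 2.277.

q ≈ 44500 W/m²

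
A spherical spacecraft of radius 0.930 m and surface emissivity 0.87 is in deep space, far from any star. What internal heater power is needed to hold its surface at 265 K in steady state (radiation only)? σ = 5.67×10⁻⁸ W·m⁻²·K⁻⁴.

P = εσ·4πr²·T⁴.
4πr² = 10.87 m²; T⁴ = 4.932×10⁹ K⁴.
P = 0.87·5.67×10⁻⁸·10.87·4.932×10⁹.

P ≈ 2640 W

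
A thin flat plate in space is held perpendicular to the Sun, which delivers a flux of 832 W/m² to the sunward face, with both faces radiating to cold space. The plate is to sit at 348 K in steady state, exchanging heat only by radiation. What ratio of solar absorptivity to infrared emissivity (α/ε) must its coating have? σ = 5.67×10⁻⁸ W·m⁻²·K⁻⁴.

Balance: αS·A = εσ·2A·T⁴ ⇒ α/ε = 2σT⁴/S.
α/ε = 2·5.67×10⁻⁸·(348)⁴/832 = 2·5.67×10⁻⁸·1.467×10¹⁰/832.

α/ε ≈ 2.00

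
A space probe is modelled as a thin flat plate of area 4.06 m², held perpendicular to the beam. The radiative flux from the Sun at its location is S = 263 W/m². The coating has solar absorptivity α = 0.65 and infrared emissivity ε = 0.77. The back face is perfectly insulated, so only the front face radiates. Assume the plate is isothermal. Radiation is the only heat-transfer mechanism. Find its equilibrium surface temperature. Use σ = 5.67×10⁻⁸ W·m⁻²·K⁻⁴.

At equilibrium, absorbed power = emitted power.
Absorbing cross-section = A = 4.060 m²; emitting surface = A = 4.060 m² (ratio 1).
αS·A_cross = εσ·A_surf·T⁴  ⇒  T⁴ = αS/(ε·1σ).
T⁴ = 0.650·263/(0.77·1·5.67×10⁻⁸) = 3.916×10⁹ K⁴.
T = (3.916×10⁹)^(1/4).

T ≈ 250 K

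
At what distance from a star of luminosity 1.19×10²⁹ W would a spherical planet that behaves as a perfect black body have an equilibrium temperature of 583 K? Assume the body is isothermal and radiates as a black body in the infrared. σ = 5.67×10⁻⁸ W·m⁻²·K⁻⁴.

For an isothermal black-emitting sphere, (1−a)S·πr² = σ·4πr²·T⁴ ⇒ S = 4σT⁴/(1−a).
S = 4·5.67×10⁻⁸·(583)⁴/1.00 = 26200 W/m².
Flux falls as S = L/(4πd²), so d = √(L/(4πS)) = √(1.19×10²⁹/(4π·26200)).

d ≈ 6.01×10¹¹ m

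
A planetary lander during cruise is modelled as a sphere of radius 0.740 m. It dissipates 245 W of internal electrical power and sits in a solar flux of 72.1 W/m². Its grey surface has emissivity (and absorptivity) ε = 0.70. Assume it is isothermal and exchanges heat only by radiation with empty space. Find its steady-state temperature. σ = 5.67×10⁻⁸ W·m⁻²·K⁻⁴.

At steady state, absorbed solar power + internal power = radiated power.
Absorbed: α·S·A_cross = 0.70·72.1·1.720 = 86.83 W (cross-section πr²).
Total input = 86.83 + 245 = 331.8 W.
Radiated: εσ·A_surf·T⁴ with A_surf = 4πr² = 6.881 m².
T⁴ = 331.8/(0.70·5.67×10⁻⁸·6.881) = 1.215×10⁹ K⁴.

T ≈ 187 K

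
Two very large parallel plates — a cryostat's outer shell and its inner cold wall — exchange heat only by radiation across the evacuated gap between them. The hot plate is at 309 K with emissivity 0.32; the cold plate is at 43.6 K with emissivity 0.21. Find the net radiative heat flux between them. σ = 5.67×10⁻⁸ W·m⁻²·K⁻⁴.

For two infinite grey parallel plates, q = σ(T₁⁴ − T₂⁴)/(1/ε₁ + 1/ε₂ − 1).
T₁⁴ − T₂⁴ = 9.117×10⁹ − 3.614×10⁶ = 9.113×10⁹ K⁴.
1/ε₁ + 1/ε₂ − 1 = 3.125 + 4.762 − 1 = 6.887.
q = 5.67×10⁻⁸ × 9.113×10⁹ / 6.887.

q ≈ 75.0 W/m²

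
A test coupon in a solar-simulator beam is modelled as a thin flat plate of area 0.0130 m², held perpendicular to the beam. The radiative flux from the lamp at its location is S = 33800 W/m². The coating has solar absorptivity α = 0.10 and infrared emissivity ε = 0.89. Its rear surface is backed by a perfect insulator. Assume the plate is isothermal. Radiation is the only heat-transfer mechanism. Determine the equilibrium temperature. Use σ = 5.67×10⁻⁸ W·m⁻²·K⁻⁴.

T ≈ 509 K

At equilibrium, absorbed power = emitted power.
Absorbing cross-section = A = 0.01300 m²; emitting surface = A = 0.01300 m² (ratio 1).
αS·A_cross = εσ·A_surf·T⁴  ⇒  T⁴ = αS/(ε·1σ).
T⁴ = 0.100·33800/(0.89·1·5.67×10⁻⁸) = 6.698×10¹⁰ K⁴.
T = (6.698×10¹⁰)^(1/4).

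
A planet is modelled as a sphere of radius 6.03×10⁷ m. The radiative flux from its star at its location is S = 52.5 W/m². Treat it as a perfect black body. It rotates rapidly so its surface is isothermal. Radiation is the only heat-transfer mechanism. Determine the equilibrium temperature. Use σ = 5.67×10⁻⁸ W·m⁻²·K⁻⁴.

At equilibrium, absorbed power = emitted power.
Absorbing cross-section = πr² = 1.142×10¹⁶ m²; emitting surface = 4πr² = 4.569×10¹⁶ m² (ratio 4).
S·A_cross = εσ·A_surf·T⁴  ⇒  T⁴ = S/(4σ).
T⁴ = 1.00·52.5/(4·5.67×10⁻⁸) = 2.315×10⁸ K⁴.
T = (2.315×10⁸)^(1/4).

T ≈ 123 K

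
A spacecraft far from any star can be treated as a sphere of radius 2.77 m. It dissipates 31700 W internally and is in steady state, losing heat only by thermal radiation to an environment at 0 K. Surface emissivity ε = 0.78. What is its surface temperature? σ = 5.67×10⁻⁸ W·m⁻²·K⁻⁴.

T ≈ 294 K

Steady state: internal power = radiated power, P = εσA T⁴.
Radiating area A = 4πr² = 96.42 m².
T⁴ = P/(εσA) = 31700/(0.78·5.67×10⁻⁸·96.42) = 7.434×10⁹ K⁴.
T = (7.434×10⁹)^(1/4).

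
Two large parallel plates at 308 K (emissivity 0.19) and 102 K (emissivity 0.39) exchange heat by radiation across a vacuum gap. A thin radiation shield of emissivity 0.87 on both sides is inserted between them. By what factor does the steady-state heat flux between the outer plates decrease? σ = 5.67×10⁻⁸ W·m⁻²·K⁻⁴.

factor ≈ 1.19

Without shield: q₀ = σΔ(T⁴)/(1/ε₁+1/ε₂−1) with denominator 6.827.
With shield the two gaps are in series; the resistances add: (1/ε₁+1/ε_s−1)+(1/ε_s+1/ε₂−1) = 5.413+2.714 = 8.126.
Heat-flux ratio q₀/q = 8.126/6.827.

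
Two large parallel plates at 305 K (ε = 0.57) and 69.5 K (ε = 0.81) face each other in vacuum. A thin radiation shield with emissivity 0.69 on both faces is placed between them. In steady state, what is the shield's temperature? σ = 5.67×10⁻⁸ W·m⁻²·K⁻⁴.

T_s ≈ 248 K

In steady state the net flux on the hot side equals that on the cold side.
σ(T₁⁴−T_s⁴)/D₁ = σ(T_s⁴−T₂⁴)/D₂, with D₁ = 1/ε₁+1/ε_s−1 = 2.204, D₂ = 1/ε_s+1/ε₂−1 = 1.684.
Solve for T_s⁴: T_s⁴ = (D₂·T₁⁴ + D₁·T₂⁴)/(D₁+D₂) = 3.761×10⁹ K⁴.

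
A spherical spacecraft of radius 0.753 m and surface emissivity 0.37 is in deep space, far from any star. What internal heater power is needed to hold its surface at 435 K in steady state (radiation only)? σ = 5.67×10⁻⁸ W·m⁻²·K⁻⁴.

P ≈ 5350 W

P = εσ·4πr²·T⁴.
4πr² = 7.125 m²; T⁴ = 3.581×10¹⁰ K⁴.
P = 0.37·5.67×10⁻⁸·7.125·3.581×10¹⁰.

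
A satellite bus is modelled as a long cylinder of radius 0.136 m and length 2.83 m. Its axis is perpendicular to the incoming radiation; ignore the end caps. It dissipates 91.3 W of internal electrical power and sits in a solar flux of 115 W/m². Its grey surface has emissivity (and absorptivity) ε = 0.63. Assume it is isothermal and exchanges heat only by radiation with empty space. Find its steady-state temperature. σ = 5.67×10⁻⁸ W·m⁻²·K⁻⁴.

At steady state, absorbed solar power + internal power = radiated power.
Absorbed: α·S·A_cross = 0.63·115·0.7698 = 55.77 W (cross-section 2rL).
Total input = 55.77 + 91.3 = 147.1 W.
Radiated: εσ·A_surf·T⁴ with A_surf = 2πrL = 2.418 m².
T⁴ = 147.1/(0.63·5.67×10⁻⁸·2.418) = 1.703×10⁹ K⁴.

T ≈ 203 K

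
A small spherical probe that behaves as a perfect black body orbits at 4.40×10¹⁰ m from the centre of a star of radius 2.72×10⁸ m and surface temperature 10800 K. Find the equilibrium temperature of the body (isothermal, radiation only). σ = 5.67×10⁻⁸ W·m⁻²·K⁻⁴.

The star's surface emits σT_*⁴; at distance d the flux is S = σT_*⁴(R_*/d)².
S = 5.67×10⁻⁸·(10800)⁴·(2.72×10⁸/4.40×10¹⁰)² = 29480 W/m².
For an isothermal sphere T⁴ = (1−a)S/(4σ) = 1.300×10¹¹ K⁴.

T ≈ 600 K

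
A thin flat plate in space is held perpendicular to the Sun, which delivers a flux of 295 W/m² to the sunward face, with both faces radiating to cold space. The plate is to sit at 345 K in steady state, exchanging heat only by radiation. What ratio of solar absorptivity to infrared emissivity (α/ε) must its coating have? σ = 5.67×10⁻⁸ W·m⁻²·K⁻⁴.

Balance: αS·A = εσ·2A·T⁴ ⇒ α/ε = 2σT⁴/S.
α/ε = 2·5.67×10⁻⁸·(345)⁴/295 = 2·5.67×10⁻⁸·1.417×10¹⁰/295.

α/ε ≈ 5.45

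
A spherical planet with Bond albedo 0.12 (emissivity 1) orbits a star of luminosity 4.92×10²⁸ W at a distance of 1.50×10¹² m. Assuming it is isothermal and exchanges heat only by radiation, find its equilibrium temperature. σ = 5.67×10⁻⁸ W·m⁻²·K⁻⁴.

T ≈ 287 K

First find the stellar flux at distance d: S = L/(4πd²) = 4.92×10²⁸/(4π·(1.50×10¹²)²) = 1740 W/m².
For an isothermal sphere, absorbed (1−a)S·πr² = emitted σ·4πr²·T⁴, so T⁴ = (1−a)S/(4σ).
T⁴ = 0.880·1740/(4·5.67×10⁻⁸) = 6.752×10⁹ K⁴.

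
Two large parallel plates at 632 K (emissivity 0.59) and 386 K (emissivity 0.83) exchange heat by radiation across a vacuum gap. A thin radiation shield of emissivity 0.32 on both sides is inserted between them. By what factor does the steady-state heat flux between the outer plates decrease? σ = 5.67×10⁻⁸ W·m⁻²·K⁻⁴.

factor ≈ 3.76

Without shield: q₀ = σΔ(T⁴)/(1/ε₁+1/ε₂−1) with denominator 1.900.
With shield the two gaps are in series; the resistances add: (1/ε₁+1/ε_s−1)+(1/ε_s+1/ε₂−1) = 3.820+3.330 = 7.150.
Heat-flux ratio q₀/q = 7.150/1.900.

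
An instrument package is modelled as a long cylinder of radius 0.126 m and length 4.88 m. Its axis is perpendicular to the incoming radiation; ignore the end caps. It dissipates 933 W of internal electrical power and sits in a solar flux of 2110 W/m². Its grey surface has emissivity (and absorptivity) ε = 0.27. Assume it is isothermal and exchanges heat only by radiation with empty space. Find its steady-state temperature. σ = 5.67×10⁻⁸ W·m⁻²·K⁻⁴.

T ≈ 408 K

At steady state, absorbed solar power + internal power = radiated power.
Absorbed: α·S·A_cross = 0.27·2110·1.230 = 700.6 W (cross-section 2rL).
Total input = 700.6 + 933 = 1634 W.
Radiated: εσ·A_surf·T⁴ with A_surf = 2πrL = 3.863 m².
T⁴ = 1634/(0.27·5.67×10⁻⁸·3.863) = 2.762×10¹⁰ K⁴.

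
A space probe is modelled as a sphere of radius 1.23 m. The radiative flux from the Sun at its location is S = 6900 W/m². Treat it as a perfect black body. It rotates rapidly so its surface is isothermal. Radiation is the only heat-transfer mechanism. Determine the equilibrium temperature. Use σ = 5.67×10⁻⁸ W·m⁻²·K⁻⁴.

T ≈ 418 K

At equilibrium, absorbed power = emitted power.
Absorbing cross-section = πr² = 4.753 m²; emitting surface = 4πr² = 19.01 m² (ratio 4).
S·A_cross = εσ·A_surf·T⁴  ⇒  T⁴ = S/(4σ).
T⁴ = 1.00·6900/(4·5.67×10⁻⁸) = 3.042×10¹⁰ K⁴.
T = (3.042×10¹⁰)^(1/4).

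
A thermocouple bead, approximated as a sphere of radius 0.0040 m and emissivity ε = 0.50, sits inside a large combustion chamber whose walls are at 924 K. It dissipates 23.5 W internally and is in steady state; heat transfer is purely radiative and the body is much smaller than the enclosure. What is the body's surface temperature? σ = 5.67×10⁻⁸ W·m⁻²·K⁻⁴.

T ≈ 1480 K

For a small grey body in a large enclosure, net radiated power = εσA(T⁴ − T_w⁴).
Steady state: P = εσA(T⁴ − T_w⁴) with A = 4πr² = 2.011×10⁻⁴ m².
T⁴ = P/(εσA) + T_w⁴ = 23.5/(0.50·5.67×10⁻⁸·2.011×10⁻⁴) + (924)⁴
    = 4.123×10¹² + 7.289×10¹¹ = 4.852×10¹² K⁴.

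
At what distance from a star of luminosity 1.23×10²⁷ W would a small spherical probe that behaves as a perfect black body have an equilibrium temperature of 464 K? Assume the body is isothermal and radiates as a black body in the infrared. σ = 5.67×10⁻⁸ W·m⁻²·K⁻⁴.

d ≈ 9.65×10¹⁰ m

For an isothermal black-emitting sphere, (1−a)S·πr² = σ·4πr²·T⁴ ⇒ S = 4σT⁴/(1−a).
S = 4·5.67×10⁻⁸·(464)⁴/1.00 = 10510 W/m².
Flux falls as S = L/(4πd²), so d = √(L/(4πS)) = √(1.23×10²⁷/(4π·10510)).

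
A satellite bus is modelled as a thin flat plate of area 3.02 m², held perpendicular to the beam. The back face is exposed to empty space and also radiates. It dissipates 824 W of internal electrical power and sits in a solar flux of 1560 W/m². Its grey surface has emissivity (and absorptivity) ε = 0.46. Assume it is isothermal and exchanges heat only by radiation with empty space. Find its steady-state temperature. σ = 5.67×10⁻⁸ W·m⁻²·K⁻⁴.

T ≈ 371 K

At steady state, absorbed solar power + internal power = radiated power.
Absorbed: α·S·A_cross = 0.46·1560·3.020 = 2167 W (cross-section A).
Total input = 2167 + 824 = 2991 W.
Radiated: εσ·A_surf·T⁴ with A_surf = 2A = 6.040 m².
T⁴ = 2991/(0.46·5.67×10⁻⁸·6.040) = 1.899×10¹⁰ K⁴.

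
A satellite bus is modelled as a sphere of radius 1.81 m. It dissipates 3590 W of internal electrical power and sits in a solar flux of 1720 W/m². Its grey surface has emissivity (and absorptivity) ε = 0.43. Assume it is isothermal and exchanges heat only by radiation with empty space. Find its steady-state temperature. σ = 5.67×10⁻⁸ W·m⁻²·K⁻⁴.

T ≈ 325 K

At steady state, absorbed solar power + internal power = radiated power.
Absorbed: α·S·A_cross = 0.43·1720·10.29 = 7612 W (cross-section πr²).
Total input = 7612 + 3590 = 11200 W.
Radiated: εσ·A_surf·T⁴ with A_surf = 4πr² = 41.17 m².
T⁴ = 11200/(0.43·5.67×10⁻⁸·41.17) = 1.116×10¹⁰ K⁴.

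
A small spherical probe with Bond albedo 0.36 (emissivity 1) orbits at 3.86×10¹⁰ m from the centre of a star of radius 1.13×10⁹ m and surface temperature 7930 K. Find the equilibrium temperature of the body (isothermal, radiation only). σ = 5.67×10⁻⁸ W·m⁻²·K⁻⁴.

The star's surface emits σT_*⁴; at distance d the flux is S = σT_*⁴(R_*/d)².
S = 5.67×10⁻⁸·(7930)⁴·(1.13×10⁹/3.86×10¹⁰)² = 1.922×10⁵ W/m².
For an isothermal sphere T⁴ = (1−a)S/(4σ) = 5.422×10¹¹ K⁴.

T ≈ 858 K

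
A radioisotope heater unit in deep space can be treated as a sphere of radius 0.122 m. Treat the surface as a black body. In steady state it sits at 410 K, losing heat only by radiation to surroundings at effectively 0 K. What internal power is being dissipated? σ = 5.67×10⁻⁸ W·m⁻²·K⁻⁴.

Steady state: P = εσA T⁴.
A = 4πr² = 0.1870 m²; T⁴ = (410)⁴ = 2.826×10¹⁰ K⁴.
P = 1.0 × 5.67×10⁻⁸ × 0.1870 × 2.826×10¹⁰.

P ≈ 300 W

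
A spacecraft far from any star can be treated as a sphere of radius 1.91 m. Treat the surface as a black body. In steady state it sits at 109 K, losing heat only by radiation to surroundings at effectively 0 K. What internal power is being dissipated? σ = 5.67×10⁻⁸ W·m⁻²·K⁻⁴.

Steady state: P = εσA T⁴.
A = 4πr² = 45.84 m²; T⁴ = (109)⁴ = 1.412×10⁸ K⁴.
P = 1.0 × 5.67×10⁻⁸ × 45.84 × 1.412×10⁸.

P ≈ 367 W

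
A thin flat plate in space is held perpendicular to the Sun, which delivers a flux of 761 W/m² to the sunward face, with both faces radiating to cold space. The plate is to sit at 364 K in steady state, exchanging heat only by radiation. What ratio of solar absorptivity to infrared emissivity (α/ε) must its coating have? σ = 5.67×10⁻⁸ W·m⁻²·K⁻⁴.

α/ε ≈ 2.62

Balance: αS·A = εσ·2A·T⁴ ⇒ α/ε = 2σT⁴/S.
α/ε = 2·5.67×10⁻⁸·(364)⁴/761 = 2·5.67×10⁻⁸·1.756×10¹⁰/761.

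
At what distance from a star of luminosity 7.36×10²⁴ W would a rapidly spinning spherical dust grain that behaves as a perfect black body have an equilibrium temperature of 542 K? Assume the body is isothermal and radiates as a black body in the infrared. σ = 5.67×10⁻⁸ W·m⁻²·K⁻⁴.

d ≈ 5.47×10⁹ m

For an isothermal black-emitting sphere, (1−a)S·πr² = σ·4πr²·T⁴ ⇒ S = 4σT⁴/(1−a).
S = 4·5.67×10⁻⁸·(542)⁴/1.00 = 19570 W/m².
Flux falls as S = L/(4πd²), so d = √(L/(4πS)) = √(7.36×10²⁴/(4π·19570)).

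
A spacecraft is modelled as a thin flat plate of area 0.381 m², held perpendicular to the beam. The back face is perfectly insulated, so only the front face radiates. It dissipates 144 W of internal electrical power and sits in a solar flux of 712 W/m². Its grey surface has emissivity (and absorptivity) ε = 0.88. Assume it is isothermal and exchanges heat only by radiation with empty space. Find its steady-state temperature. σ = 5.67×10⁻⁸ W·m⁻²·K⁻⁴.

T ≈ 377 K

At steady state, absorbed solar power + internal power = radiated power.
Absorbed: α·S·A_cross = 0.88·712·0.3810 = 238.7 W (cross-section A).
Total input = 238.7 + 144 = 382.7 W.
Radiated: εσ·A_surf·T⁴ with A_surf = A = 0.3810 m².
T⁴ = 382.7/(0.88·5.67×10⁻⁸·0.3810) = 2.013×10¹⁰ K⁴.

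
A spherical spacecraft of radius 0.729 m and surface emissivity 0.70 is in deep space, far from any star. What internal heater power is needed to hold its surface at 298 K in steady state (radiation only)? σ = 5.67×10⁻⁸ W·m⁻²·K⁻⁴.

P ≈ 2090 W

P = εσ·4πr²·T⁴.
4πr² = 6.678 m²; T⁴ = 7.886×10⁹ K⁴.
P = 0.70·5.67×10⁻⁸·6.678·7.886×10⁹.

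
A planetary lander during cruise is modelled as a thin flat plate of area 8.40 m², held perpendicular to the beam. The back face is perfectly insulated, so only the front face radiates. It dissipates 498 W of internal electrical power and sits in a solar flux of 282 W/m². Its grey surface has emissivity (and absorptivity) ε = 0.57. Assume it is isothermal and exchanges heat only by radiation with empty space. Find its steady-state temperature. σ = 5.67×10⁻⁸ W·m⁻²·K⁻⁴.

At steady state, absorbed solar power + internal power = radiated power.
Absorbed: α·S·A_cross = 0.57·282·8.400 = 1350 W (cross-section A).
Total input = 1350 + 498 = 1848 W.
Radiated: εσ·A_surf·T⁴ with A_surf = A = 8.400 m².
T⁴ = 1848/(0.57·5.67×10⁻⁸·8.400) = 6.808×10⁹ K⁴.

T ≈ 287 K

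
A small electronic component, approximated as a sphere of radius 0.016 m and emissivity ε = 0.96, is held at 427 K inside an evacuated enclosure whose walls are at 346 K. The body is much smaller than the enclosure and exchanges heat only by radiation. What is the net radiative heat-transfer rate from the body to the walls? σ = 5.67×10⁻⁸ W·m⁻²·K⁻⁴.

For a small grey body in a large enclosure: P_net = εσA(T_body⁴ − T_wall⁴).
A = 4πr² = 0.003217 m²; T_body⁴ − T_wall⁴ = 3.324×10¹⁰ − 1.433×10¹⁰ = 1.891×10¹⁰ K⁴.
|P_net| = 0.96·5.67×10⁻⁸·0.003217·1.891×10¹⁰.

P_net ≈ 3.31 W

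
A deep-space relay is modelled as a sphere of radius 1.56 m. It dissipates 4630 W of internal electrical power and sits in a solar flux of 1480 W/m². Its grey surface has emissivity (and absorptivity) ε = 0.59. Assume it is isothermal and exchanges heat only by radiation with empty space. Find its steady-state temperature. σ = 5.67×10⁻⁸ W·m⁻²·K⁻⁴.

T ≈ 324 K

At steady state, absorbed solar power + internal power = radiated power.
Absorbed: α·S·A_cross = 0.59·1480·7.645 = 6676 W (cross-section πr²).
Total input = 6676 + 4630 = 11310 W.
Radiated: εσ·A_surf·T⁴ with A_surf = 4πr² = 30.58 m².
T⁴ = 11310/(0.59·5.67×10⁻⁸·30.58) = 1.105×10¹⁰ K⁴.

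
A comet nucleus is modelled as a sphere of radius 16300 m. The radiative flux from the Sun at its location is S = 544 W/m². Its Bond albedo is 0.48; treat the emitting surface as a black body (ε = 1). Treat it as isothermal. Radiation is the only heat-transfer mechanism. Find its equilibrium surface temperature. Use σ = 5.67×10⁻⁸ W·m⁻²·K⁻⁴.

T ≈ 188 K

At equilibrium, absorbed power = emitted power.
Absorbing cross-section = πr² = 8.347×10⁸ m²; emitting surface = 4πr² = 3.339×10⁹ m² (ratio 4).
(1−a)S·A_cross = εσ·A_surf·T⁴  ⇒  T⁴ = (1−a)S/(4σ).
T⁴ = 0.520·544/(4·5.67×10⁻⁸) = 1.247×10⁹ K⁴.
T = (1.247×10⁹)^(1/4).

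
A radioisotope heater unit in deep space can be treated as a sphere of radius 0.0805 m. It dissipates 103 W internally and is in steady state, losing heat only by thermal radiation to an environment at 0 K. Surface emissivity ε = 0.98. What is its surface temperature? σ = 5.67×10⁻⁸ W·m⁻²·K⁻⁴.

T ≈ 388 K

Steady state: internal power = radiated power, P = εσA T⁴.
Radiating area A = 4πr² = 0.08143 m².
T⁴ = P/(εσA) = 103/(0.98·5.67×10⁻⁸·0.08143) = 2.276×10¹⁰ K⁴.
T = (2.276×10¹⁰)^(1/4).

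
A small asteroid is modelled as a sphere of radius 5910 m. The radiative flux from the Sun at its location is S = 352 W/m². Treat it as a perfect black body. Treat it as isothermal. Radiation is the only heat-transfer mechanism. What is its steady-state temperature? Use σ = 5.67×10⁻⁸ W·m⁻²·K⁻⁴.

At equilibrium, absorbed power = emitted power.
Absorbing cross-section = πr² = 1.097×10⁸ m²; emitting surface = 4πr² = 4.389×10⁸ m² (ratio 4).
S·A_cross = εσ·A_surf·T⁴  ⇒  T⁴ = S/(4σ).
T⁴ = 1.00·352/(4·5.67×10⁻⁸) = 1.552×10⁹ K⁴.
T = (1.552×10⁹)^(1/4).

T ≈ 198 K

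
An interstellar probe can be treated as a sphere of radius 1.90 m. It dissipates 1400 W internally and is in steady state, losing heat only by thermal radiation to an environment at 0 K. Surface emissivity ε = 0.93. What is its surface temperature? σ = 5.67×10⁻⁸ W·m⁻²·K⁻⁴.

T ≈ 156 K

Steady state: internal power = radiated power, P = εσA T⁴.
Radiating area A = 4πr² = 45.36 m².
T⁴ = P/(εσA) = 1400/(0.93·5.67×10⁻⁸·45.36) = 5.853×10⁸ K⁴.
T = (5.853×10⁸)^(1/4).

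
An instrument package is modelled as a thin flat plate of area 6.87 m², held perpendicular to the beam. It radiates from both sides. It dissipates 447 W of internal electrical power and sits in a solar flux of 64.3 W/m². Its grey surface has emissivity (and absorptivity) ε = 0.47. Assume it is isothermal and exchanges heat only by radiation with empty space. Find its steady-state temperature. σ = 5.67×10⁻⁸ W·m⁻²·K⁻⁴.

T ≈ 206 K

At steady state, absorbed solar power + internal power = radiated power.
Absorbed: α·S·A_cross = 0.47·64.3·6.870 = 207.6 W (cross-section A).
Total input = 207.6 + 447 = 654.6 W.
Radiated: εσ·A_surf·T⁴ with A_surf = 2A = 13.74 m².
T⁴ = 654.6/(0.47·5.67×10⁻⁸·13.74) = 1.788×10⁹ K⁴.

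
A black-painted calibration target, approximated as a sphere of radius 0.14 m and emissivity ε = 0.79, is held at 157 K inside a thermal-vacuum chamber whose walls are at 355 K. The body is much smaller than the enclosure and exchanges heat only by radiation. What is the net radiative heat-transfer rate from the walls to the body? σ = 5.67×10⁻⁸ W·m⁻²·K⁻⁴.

P_net ≈ 169 W

For a small grey body in a large enclosure: P_net = εσA(T_body⁴ − T_wall⁴).
A = 4πr² = 0.2463 m²; T_body⁴ − T_wall⁴ = 6.076×10⁸ − 1.588×10¹⁰ = -1.527×10¹⁰ K⁴.
|P_net| = 0.79·5.67×10⁻⁸·0.2463·1.527×10¹⁰.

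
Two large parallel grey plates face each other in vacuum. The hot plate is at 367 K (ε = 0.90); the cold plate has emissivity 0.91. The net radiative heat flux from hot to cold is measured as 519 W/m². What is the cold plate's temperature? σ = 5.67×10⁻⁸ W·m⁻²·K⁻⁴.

T₂ ≈ 290 K

q = σ(T₁⁴ − T₂⁴)/(1/ε₁ + 1/ε₂ − 1); denominator = 1.210.
T₂⁴ = T₁⁴ − q·(1/ε₁+1/ε₂−1)/σ = 1.814×10¹⁰ − 519·1.210/5.67×10⁻⁸
    = 7.065×10⁹ K⁴.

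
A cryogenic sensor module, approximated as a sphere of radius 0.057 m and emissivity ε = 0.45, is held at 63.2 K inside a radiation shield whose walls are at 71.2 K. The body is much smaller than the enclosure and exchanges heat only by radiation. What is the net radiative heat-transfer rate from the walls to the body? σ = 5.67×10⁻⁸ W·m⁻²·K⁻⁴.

For a small grey body in a large enclosure: P_net = εσA(T_body⁴ − T_wall⁴).
A = 4πr² = 0.04083 m²; T_body⁴ − T_wall⁴ = 1.595×10⁷ − 2.570×10⁷ = -9.745×10⁶ K⁴.
|P_net| = 0.45·5.67×10⁻⁸·0.04083·9.745×10⁶.

P_net ≈ 0.0102 W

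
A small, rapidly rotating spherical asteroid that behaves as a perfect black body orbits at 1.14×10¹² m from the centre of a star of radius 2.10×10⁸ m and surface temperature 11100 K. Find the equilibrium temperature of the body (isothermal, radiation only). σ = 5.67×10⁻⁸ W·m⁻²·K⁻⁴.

T ≈ 107 K

The star's surface emits σT_*⁴; at distance d the flux is S = σT_*⁴(R_*/d)².
S = 5.67×10⁻⁸·(11100)⁴·(2.10×10⁸/1.14×10¹²)² = 29.21 W/m².
For an isothermal sphere T⁴ = (1−a)S/(4σ) = 1.288×10⁸ K⁴.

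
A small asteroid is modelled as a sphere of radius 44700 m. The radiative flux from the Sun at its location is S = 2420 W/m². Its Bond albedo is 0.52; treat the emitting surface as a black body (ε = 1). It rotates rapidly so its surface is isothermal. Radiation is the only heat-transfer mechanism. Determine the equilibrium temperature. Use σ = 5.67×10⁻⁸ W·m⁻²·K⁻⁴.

T ≈ 268 K

At equilibrium, absorbed power = emitted power.
Absorbing cross-section = πr² = 6.277×10⁹ m²; emitting surface = 4πr² = 2.511×10¹⁰ m² (ratio 4).
(1−a)S·A_cross = εσ·A_surf·T⁴  ⇒  T⁴ = (1−a)S/(4σ).
T⁴ = 0.480·2420/(4·5.67×10⁻⁸) = 5.122×10⁹ K⁴.
T = (5.122×10⁹)^(1/4).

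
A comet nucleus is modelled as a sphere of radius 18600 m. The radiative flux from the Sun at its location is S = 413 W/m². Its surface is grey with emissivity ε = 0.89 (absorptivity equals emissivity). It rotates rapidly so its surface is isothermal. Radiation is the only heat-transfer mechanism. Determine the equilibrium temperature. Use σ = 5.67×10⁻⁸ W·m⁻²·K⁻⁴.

At equilibrium, absorbed power = emitted power.
Absorbing cross-section = πr² = 1.087×10⁹ m²; emitting surface = 4πr² = 4.347×10⁹ m² (ratio 4).
εS·A_cross = εσ·A_surf·T⁴  ⇒  T⁴ = S/(4σ)   (ε cancels).
T⁴ = 413/(4·5.67×10⁻⁸) = 1.821×10⁹ K⁴.
T = (1.821×10⁹)^(1/4).

T ≈ 207 K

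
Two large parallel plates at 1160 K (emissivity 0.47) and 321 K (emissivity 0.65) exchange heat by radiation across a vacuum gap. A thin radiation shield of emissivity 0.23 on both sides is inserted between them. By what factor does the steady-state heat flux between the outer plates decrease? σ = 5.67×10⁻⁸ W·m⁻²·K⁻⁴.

factor ≈ 3.89

Without shield: q₀ = σΔ(T⁴)/(1/ε₁+1/ε₂−1) with denominator 2.666.
With shield the two gaps are in series; the resistances add: (1/ε₁+1/ε_s−1)+(1/ε_s+1/ε₂−1) = 5.475+4.886 = 10.36.
Heat-flux ratio q₀/q = 10.36/2.666.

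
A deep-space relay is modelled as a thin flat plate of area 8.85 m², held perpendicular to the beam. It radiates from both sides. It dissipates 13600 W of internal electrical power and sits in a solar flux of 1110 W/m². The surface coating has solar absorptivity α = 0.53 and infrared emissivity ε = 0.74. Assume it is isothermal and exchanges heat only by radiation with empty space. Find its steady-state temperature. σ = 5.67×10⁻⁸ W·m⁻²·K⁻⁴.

At steady state, absorbed solar power + internal power = radiated power.
Absorbed: α·S·A_cross = 0.53·1110·8.850 = 5206 W (cross-section A).
Total input = 5206 + 13600 = 18810 W.
Radiated: εσ·A_surf·T⁴ with A_surf = 2A = 17.70 m².
T⁴ = 18810/(0.74·5.67×10⁻⁸·17.70) = 2.532×10¹⁰ K⁴.

T ≈ 399 K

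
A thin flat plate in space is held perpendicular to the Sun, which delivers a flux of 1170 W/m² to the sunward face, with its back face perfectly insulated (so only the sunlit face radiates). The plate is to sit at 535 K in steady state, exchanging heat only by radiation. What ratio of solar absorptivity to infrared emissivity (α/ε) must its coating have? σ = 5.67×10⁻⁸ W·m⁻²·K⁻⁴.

α/ε ≈ 3.97

Balance: αS·A = εσ·1A·T⁴ ⇒ α/ε = σT⁴/S.
α/ε = 5.67×10⁻⁸·(535)⁴/1170 = 5.67×10⁻⁸·8.192×10¹⁰/1170.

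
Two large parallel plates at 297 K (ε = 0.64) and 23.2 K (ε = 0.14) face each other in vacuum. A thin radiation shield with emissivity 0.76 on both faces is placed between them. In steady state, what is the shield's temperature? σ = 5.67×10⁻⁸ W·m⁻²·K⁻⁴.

In steady state the net flux on the hot side equals that on the cold side.
σ(T₁⁴−T_s⁴)/D₁ = σ(T_s⁴−T₂⁴)/D₂, with D₁ = 1/ε₁+1/ε_s−1 = 1.878, D₂ = 1/ε_s+1/ε₂−1 = 7.459.
Solve for T_s⁴: T_s⁴ = (D₂·T₁⁴ + D₁·T₂⁴)/(D₁+D₂) = 6.216×10⁹ K⁴.

T_s ≈ 281 K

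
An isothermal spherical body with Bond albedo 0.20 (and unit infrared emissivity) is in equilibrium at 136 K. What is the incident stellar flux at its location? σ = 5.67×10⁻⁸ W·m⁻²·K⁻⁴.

S ≈ 97.0 W/m²

(1−a)S·πr² = σ·4πr²·T⁴ ⇒ S = 4σT⁴/(1−a).
S = 4·5.67×10⁻⁸·3.421×10⁸/0.800.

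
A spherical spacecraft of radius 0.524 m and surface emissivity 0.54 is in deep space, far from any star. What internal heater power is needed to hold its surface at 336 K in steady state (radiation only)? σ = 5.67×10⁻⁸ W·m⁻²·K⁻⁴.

P ≈ 1350 W

P = εσ·4πr²·T⁴.
4πr² = 3.450 m²; T⁴ = 1.275×10¹⁰ K⁴.
P = 0.54·5.67×10⁻⁸·3.450·1.275×10¹⁰.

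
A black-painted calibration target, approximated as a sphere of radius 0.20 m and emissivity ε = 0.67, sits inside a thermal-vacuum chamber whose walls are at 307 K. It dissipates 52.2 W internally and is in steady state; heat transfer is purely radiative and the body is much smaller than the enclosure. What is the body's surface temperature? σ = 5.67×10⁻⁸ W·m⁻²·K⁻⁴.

For a small grey body in a large enclosure, net radiated power = εσA(T⁴ − T_w⁴).
Steady state: P = εσA(T⁴ − T_w⁴) with A = 4πr² = 0.5027 m².
T⁴ = P/(εσA) + T_w⁴ = 52.2/(0.67·5.67×10⁻⁸·0.5027) + (307)⁴
    = 2.734×10⁹ + 8.883×10⁹ = 1.162×10¹⁰ K⁴.

T ≈ 328 K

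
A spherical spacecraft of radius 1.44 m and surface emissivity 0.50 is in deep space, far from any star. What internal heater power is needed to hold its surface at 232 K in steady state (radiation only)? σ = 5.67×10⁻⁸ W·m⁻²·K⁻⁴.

P ≈ 2140 W

P = εσ·4πr²·T⁴.
4πr² = 26.06 m²; T⁴ = 2.897×10⁹ K⁴.
P = 0.50·5.67×10⁻⁸·26.06·2.897×10⁹.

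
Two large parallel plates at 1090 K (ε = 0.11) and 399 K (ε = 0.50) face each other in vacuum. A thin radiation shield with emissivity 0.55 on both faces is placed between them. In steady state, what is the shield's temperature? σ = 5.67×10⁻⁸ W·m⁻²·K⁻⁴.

T_s ≈ 759 K

In steady state the net flux on the hot side equals that on the cold side.
σ(T₁⁴−T_s⁴)/D₁ = σ(T_s⁴−T₂⁴)/D₂, with D₁ = 1/ε₁+1/ε_s−1 = 9.909, D₂ = 1/ε_s+1/ε₂−1 = 2.818.
Solve for T_s⁴: T_s⁴ = (D₂·T₁⁴ + D₁·T₂⁴)/(D₁+D₂) = 3.323×10¹¹ K⁴.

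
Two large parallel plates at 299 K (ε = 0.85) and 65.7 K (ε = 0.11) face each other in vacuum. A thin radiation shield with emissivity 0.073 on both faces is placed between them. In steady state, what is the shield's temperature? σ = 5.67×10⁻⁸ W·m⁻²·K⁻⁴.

In steady state the net flux on the hot side equals that on the cold side.
σ(T₁⁴−T_s⁴)/D₁ = σ(T_s⁴−T₂⁴)/D₂, with D₁ = 1/ε₁+1/ε_s−1 = 13.88, D₂ = 1/ε_s+1/ε₂−1 = 21.79.
Solve for T_s⁴: T_s⁴ = (D₂·T₁⁴ + D₁·T₂⁴)/(D₁+D₂) = 4.890×10⁹ K⁴.

T_s ≈ 264 K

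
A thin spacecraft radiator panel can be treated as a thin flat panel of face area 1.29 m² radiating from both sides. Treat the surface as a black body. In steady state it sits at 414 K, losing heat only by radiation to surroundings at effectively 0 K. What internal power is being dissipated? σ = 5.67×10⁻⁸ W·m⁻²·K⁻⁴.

Steady state: P = εσA T⁴.
A = 2·1.29 = 2.580 m²; T⁴ = (414)⁴ = 2.938×10¹⁰ K⁴.
P = 1.0 × 5.67×10⁻⁸ × 2.580 × 2.938×10¹⁰.

P ≈ 4300 W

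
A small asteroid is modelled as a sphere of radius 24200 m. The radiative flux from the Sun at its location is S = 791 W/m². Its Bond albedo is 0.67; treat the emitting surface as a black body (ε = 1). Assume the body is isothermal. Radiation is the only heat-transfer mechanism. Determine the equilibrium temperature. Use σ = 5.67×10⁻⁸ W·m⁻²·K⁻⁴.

At equilibrium, absorbed power = emitted power.
Absorbing cross-section = πr² = 1.840×10⁹ m²; emitting surface = 4πr² = 7.359×10⁹ m² (ratio 4).
(1−a)S·A_cross = εσ·A_surf·T⁴  ⇒  T⁴ = (1−a)S/(4σ).
T⁴ = 0.330·791/(4·5.67×10⁻⁸) = 1.151×10⁹ K⁴.
T = (1.151×10⁹)^(1/4).

T ≈ 184 K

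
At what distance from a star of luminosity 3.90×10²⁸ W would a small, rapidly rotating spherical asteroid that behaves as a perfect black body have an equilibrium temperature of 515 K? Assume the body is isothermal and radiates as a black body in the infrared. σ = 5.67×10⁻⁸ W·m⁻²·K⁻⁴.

d ≈ 4.41×10¹¹ m

For an isothermal black-emitting sphere, (1−a)S·πr² = σ·4πr²·T⁴ ⇒ S = 4σT⁴/(1−a).
S = 4·5.67×10⁻⁸·(515)⁴/1.00 = 15950 W/m².
Flux falls as S = L/(4πd²), so d = √(L/(4πS)) = √(3.90×10²⁸/(4π·15950)).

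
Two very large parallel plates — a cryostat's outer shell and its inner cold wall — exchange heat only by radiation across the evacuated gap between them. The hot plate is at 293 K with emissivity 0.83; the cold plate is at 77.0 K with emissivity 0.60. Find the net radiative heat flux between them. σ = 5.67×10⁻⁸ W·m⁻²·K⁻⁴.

q ≈ 222 W/m²

For two infinite grey parallel plates, q = σ(T₁⁴ − T₂⁴)/(1/ε₁ + 1/ε₂ − 1).
T₁⁴ − T₂⁴ = 7.370×10⁹ − 3.515×10⁷ = 7.335×10⁹ K⁴.
1/ε₁ + 1/ε₂ − 1 = 1.205 + 1.667 − 1 = 1.871.
q = 5.67×10⁻⁸ × 7.335×10⁹ / 1.871.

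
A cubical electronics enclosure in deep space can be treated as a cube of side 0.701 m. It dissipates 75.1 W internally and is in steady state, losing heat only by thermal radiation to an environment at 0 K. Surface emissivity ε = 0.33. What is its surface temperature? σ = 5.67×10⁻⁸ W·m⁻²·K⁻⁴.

T ≈ 192 K

Steady state: internal power = radiated power, P = εσA T⁴.
Radiating area A = 6L² = 2.948 m².
T⁴ = P/(εσA) = 75.1/(0.33·5.67×10⁻⁸·2.948) = 1.361×10⁹ K⁴.
T = (1.361×10⁹)^(1/4).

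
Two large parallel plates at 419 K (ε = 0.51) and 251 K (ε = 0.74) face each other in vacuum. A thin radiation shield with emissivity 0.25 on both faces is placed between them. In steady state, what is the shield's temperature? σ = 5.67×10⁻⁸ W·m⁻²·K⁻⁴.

T_s ≈ 358 K

In steady state the net flux on the hot side equals that on the cold side.
σ(T₁⁴−T_s⁴)/D₁ = σ(T_s⁴−T₂⁴)/D₂, with D₁ = 1/ε₁+1/ε_s−1 = 4.961, D₂ = 1/ε_s+1/ε₂−1 = 4.351.
Solve for T_s⁴: T_s⁴ = (D₂·T₁⁴ + D₁·T₂⁴)/(D₁+D₂) = 1.652×10¹⁰ K⁴.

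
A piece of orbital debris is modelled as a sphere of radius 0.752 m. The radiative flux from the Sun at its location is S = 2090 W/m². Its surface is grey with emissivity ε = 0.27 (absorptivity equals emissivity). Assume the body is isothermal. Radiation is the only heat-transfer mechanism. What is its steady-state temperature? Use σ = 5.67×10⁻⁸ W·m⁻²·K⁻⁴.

At equilibrium, absorbed power = emitted power.
Absorbing cross-section = πr² = 1.777 m²; emitting surface = 4πr² = 7.106 m² (ratio 4).
εS·A_cross = εσ·A_surf·T⁴  ⇒  T⁴ = S/(4σ)   (ε cancels).
T⁴ = 2090/(4·5.67×10⁻⁸) = 9.215×10⁹ K⁴.
T = (9.215×10⁹)^(1/4).

T ≈ 310 K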